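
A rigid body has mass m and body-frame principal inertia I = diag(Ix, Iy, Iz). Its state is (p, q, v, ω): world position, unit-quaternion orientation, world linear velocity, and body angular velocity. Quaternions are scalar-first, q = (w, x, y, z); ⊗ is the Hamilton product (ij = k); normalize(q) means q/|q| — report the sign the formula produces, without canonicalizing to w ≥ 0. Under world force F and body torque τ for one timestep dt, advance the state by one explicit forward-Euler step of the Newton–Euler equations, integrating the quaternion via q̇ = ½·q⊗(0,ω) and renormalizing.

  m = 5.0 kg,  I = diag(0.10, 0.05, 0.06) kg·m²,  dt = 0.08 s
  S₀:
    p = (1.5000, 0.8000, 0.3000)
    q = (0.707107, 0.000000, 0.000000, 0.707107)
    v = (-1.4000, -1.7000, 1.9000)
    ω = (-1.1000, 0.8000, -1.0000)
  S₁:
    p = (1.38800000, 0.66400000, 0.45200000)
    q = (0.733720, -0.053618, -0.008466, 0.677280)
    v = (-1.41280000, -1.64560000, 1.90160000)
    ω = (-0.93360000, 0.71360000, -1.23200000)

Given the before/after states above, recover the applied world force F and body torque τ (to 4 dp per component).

velocity change Δv = (-0.01280000, 0.05440000, 0.00160000)
applied force F = (-0.8000, 3.4000, 0.1000)
rate change Δω = (0.16640000, -0.08640000, -0.23200000)
gyro term ω₀×Iω₀ = (-0.0080, 0.0440, 0.0440)
applied torque τ = (0.2000, -0.0100, -0.1300)

F = (-0.8000, 3.4000, 0.1000)
τ = (0.2000, -0.0100, -0.1300)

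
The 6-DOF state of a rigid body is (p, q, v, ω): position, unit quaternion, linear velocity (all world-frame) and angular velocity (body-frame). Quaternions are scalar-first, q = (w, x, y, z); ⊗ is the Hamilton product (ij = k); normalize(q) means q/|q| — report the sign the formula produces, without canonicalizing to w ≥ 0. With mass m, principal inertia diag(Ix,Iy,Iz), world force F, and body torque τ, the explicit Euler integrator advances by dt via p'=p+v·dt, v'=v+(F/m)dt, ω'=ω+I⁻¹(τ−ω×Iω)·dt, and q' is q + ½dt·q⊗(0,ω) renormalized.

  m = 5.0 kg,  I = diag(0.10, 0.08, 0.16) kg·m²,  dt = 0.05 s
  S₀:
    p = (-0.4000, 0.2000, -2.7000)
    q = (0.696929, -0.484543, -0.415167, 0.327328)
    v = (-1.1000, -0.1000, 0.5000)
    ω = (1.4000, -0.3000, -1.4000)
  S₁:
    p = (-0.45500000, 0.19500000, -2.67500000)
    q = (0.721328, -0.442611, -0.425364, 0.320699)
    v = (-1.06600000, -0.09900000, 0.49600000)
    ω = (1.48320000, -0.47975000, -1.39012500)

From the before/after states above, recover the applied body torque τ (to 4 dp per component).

τ = (0.2000, -0.1700, 0.0400)

ω₁ − ω₀ = (0.08320000, -0.17975000, 0.00987500)
ω₀×(Iω₀) = (0.0336, 0.1176, 0.0084)
τ = I·(Δω/dt) + ω₀×(Iω₀) = (0.2000, -0.1700, 0.0400)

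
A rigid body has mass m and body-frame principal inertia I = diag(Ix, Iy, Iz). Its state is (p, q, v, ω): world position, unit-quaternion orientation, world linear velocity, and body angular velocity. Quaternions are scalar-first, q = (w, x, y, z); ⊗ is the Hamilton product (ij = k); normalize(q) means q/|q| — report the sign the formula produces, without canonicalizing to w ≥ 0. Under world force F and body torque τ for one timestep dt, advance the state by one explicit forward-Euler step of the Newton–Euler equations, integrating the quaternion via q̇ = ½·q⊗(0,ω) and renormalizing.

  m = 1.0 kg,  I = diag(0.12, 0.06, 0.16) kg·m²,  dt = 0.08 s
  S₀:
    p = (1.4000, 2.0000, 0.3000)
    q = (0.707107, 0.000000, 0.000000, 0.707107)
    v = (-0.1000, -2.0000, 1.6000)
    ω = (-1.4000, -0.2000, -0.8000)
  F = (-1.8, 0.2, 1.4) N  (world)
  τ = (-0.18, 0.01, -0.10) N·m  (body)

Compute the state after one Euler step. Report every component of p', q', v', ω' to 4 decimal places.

p' = (1.3920, 1.8400, 0.4280)
q' = (0.7282, -0.0339, -0.0452, 0.6830)
v' = (-0.2440, -1.9840, 1.7120)
ω' = (-1.5307, -0.1269, -0.8416)

a = (-1.8000, 0.2000, 1.4000)
p + v·dt = (1.3920, 1.8400, 0.4280)
v' = v + a·dt = (-0.2440, -1.9840, 1.7120)
gyro term ω×Iω = (0.0160, -0.0448, -0.0168)
α = I⁻¹(τ − ω×Iω) = (-1.6333, 0.9133, -0.5200)
ω + α·dt = (-1.5307, -0.1269, -0.8416)
Hamilton product q⊗(0,ω) = (0.5656856, -0.8485284, -1.1313712, -0.5656856)
q' = normalize(q + ½dt·q⊗(0,ω)) = (0.7282, -0.0339, -0.0452, 0.6830)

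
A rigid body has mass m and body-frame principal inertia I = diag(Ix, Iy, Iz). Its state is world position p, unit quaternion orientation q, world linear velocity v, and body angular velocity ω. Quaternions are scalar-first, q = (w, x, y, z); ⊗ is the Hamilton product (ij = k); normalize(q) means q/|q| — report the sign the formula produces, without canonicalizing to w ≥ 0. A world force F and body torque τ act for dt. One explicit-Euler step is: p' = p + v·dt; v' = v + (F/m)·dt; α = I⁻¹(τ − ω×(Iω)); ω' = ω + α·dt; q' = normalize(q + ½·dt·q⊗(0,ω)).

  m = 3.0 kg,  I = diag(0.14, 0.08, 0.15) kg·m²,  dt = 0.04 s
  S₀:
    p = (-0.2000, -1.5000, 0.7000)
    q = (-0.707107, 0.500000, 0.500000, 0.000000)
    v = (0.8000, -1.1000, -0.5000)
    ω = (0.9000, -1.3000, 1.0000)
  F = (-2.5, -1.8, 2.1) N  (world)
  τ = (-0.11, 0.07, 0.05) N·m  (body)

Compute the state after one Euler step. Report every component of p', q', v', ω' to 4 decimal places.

gyro term ω×Iω = (-0.0910, -0.0090, 0.0702)
(τ − ω×Iω)/I = (-0.1357, 0.9875, -0.1347)
ω' = ω + α·dt = (0.8946, -1.2605, 0.9946)
q⊗(0,ω) = (0.2000000, -0.1363963, 0.4192391, -1.8071070)
updated quaternion q' = (-0.7026, 0.4969, 0.5080, -0.0361)
p + v·dt = (-0.1680, -1.5440, 0.6800)
v + (F/m)dt = (0.7667, -1.1240, -0.4720)

p' = (-0.1680, -1.5440, 0.6800)
q' = (-0.7026, 0.4969, 0.5080, -0.0361)
v' = (0.7667, -1.1240, -0.4720)
ω' = (0.8946, -1.2605, 0.9946)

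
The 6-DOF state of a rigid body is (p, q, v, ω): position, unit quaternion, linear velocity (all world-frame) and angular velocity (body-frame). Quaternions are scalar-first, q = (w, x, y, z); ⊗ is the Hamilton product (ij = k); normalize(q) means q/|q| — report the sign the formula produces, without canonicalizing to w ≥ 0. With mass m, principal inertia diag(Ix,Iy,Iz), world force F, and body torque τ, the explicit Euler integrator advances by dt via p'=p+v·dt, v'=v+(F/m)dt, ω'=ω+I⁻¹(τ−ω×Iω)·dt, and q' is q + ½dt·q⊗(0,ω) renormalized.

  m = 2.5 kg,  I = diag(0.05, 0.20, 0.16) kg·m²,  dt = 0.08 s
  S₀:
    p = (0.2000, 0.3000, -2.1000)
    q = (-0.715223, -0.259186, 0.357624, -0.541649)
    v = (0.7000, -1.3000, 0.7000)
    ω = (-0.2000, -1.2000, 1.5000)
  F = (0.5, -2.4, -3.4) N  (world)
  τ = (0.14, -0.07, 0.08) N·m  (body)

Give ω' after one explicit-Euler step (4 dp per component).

ω' = (-0.0912, -1.2412, 1.5220)

precession coupling ω×(Iω) = (0.0720, 0.0330, 0.0360)
angular accel α = (1.3600, -0.5150, 0.2750)
ω + α·dt = (-0.0912, -1.2412, 1.5220)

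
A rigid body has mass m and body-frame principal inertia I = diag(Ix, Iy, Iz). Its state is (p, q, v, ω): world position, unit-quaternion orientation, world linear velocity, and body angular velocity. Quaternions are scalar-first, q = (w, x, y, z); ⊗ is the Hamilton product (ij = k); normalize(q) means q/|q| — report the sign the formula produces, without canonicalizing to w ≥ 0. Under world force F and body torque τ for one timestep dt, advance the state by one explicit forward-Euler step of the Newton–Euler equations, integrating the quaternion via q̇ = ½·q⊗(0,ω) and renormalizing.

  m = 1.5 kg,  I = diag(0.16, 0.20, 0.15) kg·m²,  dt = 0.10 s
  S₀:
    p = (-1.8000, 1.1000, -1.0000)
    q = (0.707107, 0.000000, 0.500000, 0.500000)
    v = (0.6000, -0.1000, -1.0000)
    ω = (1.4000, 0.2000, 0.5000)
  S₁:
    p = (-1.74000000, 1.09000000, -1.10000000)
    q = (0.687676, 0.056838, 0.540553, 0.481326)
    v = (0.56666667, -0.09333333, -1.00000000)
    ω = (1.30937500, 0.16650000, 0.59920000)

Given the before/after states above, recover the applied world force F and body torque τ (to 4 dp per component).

v₁ − v₀ = (-0.03333333, 0.00666667, 0.00000000)
applied force F = (-0.5000, 0.1000, 0.0000)
Δω = ω₁−ω₀ = (-0.09062500, -0.03350000, 0.09920000)
precession coupling = (-0.0050, 0.0070, 0.0112)
applied torque τ = (-0.1500, -0.0600, 0.1600)

F = (-0.5000, 0.1000, 0.0000)
τ = (-0.1500, -0.0600, 0.1600)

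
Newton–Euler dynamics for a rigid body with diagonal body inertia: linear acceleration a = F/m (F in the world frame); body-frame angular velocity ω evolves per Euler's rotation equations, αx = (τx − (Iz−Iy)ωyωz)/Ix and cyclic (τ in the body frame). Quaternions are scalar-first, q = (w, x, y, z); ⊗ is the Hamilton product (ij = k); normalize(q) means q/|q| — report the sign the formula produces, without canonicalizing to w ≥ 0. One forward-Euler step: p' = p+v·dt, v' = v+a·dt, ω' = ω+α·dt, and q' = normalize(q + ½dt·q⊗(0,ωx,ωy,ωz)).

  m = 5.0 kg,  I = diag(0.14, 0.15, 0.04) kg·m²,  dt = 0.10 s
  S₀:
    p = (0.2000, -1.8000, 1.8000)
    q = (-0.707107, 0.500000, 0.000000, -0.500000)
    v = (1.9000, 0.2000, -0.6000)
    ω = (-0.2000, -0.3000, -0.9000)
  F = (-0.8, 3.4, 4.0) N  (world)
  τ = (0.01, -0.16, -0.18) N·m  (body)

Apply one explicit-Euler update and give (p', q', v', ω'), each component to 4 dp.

p' = (0.3900, -1.7800, 1.7400)
q' = (-0.7238, 0.4990, 0.0381, -0.4751)
v' = (1.8840, 0.2680, -0.5200)
ω' = (-0.1716, -0.4187, -1.3515)

ω×(Iω) gyroscopic = (-0.0297, 0.0180, 0.0006)
(τ − ω×Iω)/I = (0.2836, -1.1867, -4.5150)
new body rate ω' = (-0.1716, -0.4187, -1.3515)
2q̇ = q⊗(0,ω) = (-0.3500000, -0.0085786, 0.7621321, 0.4863963)
updated quaternion q' = (-0.7238, 0.4990, 0.0381, -0.4751)
linear accel F/m = (-0.1600, 0.6800, 0.8000)
new position p' = (0.3900, -1.7800, 1.7400)
v + (F/m)dt = (1.8840, 0.2680, -0.5200)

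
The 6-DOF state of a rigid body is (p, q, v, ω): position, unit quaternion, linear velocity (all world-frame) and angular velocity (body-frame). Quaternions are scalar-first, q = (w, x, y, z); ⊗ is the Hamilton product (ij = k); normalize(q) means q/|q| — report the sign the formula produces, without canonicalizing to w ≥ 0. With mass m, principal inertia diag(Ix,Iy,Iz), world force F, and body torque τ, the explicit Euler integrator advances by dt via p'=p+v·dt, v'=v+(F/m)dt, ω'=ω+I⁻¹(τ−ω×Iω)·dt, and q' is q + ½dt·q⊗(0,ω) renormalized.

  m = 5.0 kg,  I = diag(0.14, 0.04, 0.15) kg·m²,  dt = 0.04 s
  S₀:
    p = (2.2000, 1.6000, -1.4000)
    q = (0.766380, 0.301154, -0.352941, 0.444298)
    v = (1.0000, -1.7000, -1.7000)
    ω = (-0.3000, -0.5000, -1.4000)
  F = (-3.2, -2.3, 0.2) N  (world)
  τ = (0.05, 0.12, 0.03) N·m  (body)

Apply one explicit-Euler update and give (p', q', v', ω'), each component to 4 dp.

p' = (2.2400, 1.5320, -1.4680)
q' = (0.7767, 0.3107, -0.3547, 0.4175)
v' = (0.9744, -1.7184, -1.6984)
ω' = (-0.3077, -0.3758, -1.3880)

precession coupling ω×(Iω) = (0.0770, -0.0042, -0.0150)
angular accel α = (-0.1929, 3.1050, 0.3000)
ω + α·dt = (-0.3077, -0.3758, -1.3880)
2q̇ = q⊗(0,ω) = (0.5358929, 0.4863524, -0.0948638, -1.3293913)
updated quaternion q' = (0.7767, 0.3107, -0.3547, 0.4175)
a = F/m = (-0.6400, -0.4600, 0.0400)
p + v·dt = (2.2400, 1.5320, -1.4680)
v + (F/m)dt = (0.9744, -1.7184, -1.6984)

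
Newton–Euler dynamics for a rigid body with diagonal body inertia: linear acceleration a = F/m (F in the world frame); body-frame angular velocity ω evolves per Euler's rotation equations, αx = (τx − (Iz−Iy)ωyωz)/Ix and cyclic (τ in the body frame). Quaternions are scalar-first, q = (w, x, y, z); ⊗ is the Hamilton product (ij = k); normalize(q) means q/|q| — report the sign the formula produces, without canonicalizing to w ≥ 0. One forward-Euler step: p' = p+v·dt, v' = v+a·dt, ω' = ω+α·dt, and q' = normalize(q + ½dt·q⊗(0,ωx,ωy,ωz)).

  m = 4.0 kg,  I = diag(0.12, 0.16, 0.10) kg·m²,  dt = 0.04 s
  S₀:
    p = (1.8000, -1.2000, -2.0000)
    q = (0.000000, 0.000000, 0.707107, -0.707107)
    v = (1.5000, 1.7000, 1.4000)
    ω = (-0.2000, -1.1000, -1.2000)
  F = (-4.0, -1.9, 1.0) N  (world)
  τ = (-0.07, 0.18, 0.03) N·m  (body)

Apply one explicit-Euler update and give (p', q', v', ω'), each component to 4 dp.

p' = (1.8600, -1.1320, -1.9440)
q' = (-0.0014, -0.0325, 0.7096, -0.7039)
v' = (1.4600, 1.6810, 1.4100)
ω' = (-0.1969, -1.0562, -1.1915)

gyro term ω×Iω = (-0.0792, 0.0048, 0.0088)
(τ − ω×Iω)/I = (0.0767, 1.0950, 0.2120)
ω + α·dt = (-0.1969, -1.0562, -1.1915)
2q̇ = q⊗(0,ω) = (-0.0707107, -1.6263461, 0.1414214, 0.1414214)
q + ½dt·q⊗(0,ω), renormalized = (-0.0014, -0.0325, 0.7096, -0.7039)
a = (-1.0000, -0.4750, 0.2500)
p + v·dt = (1.8600, -1.1320, -1.9440)
new velocity v' = (1.4600, 1.6810, 1.4100)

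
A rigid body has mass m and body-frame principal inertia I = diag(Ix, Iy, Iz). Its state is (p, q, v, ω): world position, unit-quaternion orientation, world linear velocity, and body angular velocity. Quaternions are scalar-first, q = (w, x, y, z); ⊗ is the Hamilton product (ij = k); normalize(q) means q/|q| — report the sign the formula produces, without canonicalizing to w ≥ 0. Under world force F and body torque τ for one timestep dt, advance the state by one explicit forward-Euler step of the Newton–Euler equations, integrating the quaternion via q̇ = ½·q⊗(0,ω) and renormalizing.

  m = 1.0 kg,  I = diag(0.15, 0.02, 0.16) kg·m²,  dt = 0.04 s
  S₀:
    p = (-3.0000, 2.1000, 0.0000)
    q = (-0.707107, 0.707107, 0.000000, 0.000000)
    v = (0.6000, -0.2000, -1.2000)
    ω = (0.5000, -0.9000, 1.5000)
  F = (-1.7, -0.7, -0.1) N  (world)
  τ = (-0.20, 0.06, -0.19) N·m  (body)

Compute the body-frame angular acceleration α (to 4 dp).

α = (-0.0733, 3.3750, -1.5531)

precession coupling ω×(Iω) = (-0.1890, -0.0075, 0.0585)
(τ − ω×Iω)/I = (-0.0733, 3.3750, -1.5531)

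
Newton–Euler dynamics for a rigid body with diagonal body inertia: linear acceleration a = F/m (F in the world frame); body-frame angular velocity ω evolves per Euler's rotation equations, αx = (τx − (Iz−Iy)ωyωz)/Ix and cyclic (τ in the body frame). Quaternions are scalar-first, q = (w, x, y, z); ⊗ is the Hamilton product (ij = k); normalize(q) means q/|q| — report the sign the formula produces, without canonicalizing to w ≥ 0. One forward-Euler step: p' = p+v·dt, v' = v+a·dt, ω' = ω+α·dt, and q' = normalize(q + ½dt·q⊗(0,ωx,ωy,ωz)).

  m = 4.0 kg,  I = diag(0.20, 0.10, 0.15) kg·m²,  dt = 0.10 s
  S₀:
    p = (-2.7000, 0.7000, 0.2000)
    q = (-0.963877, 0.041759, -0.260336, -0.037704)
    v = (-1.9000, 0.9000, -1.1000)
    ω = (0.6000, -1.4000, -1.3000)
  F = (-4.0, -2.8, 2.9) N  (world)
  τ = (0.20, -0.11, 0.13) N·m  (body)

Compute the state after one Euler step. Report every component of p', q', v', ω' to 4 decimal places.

angular accel α = (0.5450, -0.7100, 0.3067)
ω' = ω + α·dt = (0.6545, -1.4710, -1.2693)
Hamilton product q⊗(0,ω) = (-0.4385410, -0.2926750, 1.3810921, 1.3507791)
updated quaternion q' = (-0.9809, 0.0270, -0.1903, 0.0297)
a = F/m = (-1.0000, -0.7000, 0.7250)
new position p' = (-2.8900, 0.7900, 0.0900)
v' = v + a·dt = (-2.0000, 0.8300, -1.0275)

p' = (-2.8900, 0.7900, 0.0900)
q' = (-0.9809, 0.0270, -0.1903, 0.0297)
v' = (-2.0000, 0.8300, -1.0275)
ω' = (0.6545, -1.4710, -1.2693)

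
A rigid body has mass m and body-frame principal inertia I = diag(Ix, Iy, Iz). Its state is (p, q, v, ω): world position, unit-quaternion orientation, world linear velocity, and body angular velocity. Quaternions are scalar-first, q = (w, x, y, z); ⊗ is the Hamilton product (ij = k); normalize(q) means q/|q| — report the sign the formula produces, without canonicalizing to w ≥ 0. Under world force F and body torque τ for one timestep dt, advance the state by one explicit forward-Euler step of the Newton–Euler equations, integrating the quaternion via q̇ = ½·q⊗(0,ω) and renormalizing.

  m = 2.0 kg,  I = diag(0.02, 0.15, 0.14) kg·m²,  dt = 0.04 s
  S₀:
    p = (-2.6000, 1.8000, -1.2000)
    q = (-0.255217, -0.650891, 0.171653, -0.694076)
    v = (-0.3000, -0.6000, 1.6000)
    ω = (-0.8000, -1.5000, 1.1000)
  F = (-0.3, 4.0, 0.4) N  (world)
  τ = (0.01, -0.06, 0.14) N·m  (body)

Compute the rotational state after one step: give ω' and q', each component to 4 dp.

ω' = (-0.8130, -1.5442, 1.0954)
q' = (-0.2450, -0.6633, 0.2046, -0.6769)

(τ − ω×Iω)/I = (-0.3250, -1.1040, -0.1143)
new body rate ω' = (-0.8130, -1.5442, 1.0954)
q⊗(0,ω) = (0.5002503, -0.6481221, 1.6540664, 0.8329202)
updated quaternion q' = (-0.2450, -0.6633, 0.2046, -0.6769)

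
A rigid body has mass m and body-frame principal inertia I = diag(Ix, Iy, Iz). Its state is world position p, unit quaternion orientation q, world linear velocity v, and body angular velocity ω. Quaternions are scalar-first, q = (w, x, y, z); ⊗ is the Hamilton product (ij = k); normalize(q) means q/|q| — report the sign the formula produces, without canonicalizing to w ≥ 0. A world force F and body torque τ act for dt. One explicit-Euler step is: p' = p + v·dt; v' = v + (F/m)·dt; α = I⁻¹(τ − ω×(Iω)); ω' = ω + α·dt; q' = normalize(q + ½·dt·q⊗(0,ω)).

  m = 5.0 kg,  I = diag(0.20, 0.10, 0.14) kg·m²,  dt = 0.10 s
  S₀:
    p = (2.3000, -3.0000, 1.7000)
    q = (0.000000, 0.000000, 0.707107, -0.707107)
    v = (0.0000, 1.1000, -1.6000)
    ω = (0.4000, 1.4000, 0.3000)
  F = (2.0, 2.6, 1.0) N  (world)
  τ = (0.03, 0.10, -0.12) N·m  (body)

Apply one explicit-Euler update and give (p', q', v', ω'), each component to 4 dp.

p' = (2.3000, -2.8900, 1.5400)
q' = (-0.0388, 0.0599, 0.6911, -0.7193)
v' = (0.0400, 1.1520, -1.5800)
ω' = (0.4066, 1.4928, 0.2543)

(τ − ω×Iω)/I = (0.0660, 0.9280, -0.4571)
new body rate ω' = (0.4066, 1.4928, 0.2543)
2q̇ = q⊗(0,ω) = (-0.7778177, 1.2020819, -0.2828428, -0.2828428)
updated quaternion q' = (-0.0388, 0.0599, 0.6911, -0.7193)
p' = p + v·dt = (2.3000, -2.8900, 1.5400)
v + (F/m)dt = (0.0400, 1.1520, -1.5800)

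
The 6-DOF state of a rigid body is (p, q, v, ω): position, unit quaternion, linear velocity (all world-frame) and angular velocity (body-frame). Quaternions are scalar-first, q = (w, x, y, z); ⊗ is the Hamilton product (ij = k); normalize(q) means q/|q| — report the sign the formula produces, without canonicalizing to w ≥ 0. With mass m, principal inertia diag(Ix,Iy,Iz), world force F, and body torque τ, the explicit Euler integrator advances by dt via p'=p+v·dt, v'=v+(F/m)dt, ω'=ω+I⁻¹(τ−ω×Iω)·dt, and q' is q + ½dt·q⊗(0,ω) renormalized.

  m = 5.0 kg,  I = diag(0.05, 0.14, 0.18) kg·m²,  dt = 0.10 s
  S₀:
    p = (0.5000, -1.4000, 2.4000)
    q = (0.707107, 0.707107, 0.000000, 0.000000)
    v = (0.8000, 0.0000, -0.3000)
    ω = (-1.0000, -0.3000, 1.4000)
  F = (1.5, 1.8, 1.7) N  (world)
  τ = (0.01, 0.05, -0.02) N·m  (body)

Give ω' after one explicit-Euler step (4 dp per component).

ω' = (-0.9464, -0.3943, 1.3739)

(τ − ω×Iω)/I = (0.5360, -0.9429, -0.2611)
ω' = ω + α·dt = (-0.9464, -0.3943, 1.3739)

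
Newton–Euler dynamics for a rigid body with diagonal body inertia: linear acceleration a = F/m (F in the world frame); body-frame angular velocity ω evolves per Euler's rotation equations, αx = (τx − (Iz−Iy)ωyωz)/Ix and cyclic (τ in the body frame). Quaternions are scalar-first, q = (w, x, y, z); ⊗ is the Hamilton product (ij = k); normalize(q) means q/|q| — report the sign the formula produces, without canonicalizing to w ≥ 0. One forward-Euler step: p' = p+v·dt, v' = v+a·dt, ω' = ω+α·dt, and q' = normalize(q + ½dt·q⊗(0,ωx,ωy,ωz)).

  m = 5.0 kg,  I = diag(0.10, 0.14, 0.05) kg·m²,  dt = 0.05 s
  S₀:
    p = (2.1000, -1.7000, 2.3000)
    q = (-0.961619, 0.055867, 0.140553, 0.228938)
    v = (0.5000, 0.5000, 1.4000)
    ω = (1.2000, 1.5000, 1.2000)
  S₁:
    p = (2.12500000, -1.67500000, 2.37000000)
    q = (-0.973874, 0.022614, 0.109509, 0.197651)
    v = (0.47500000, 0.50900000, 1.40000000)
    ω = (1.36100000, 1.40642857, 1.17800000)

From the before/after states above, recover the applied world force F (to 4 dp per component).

F = (-2.5000, 0.9000, 0.0000)

v₁ − v₀ = (-0.02500000, 0.00900000, 0.00000000)
F = m·Δv/dt = (-2.5000, 0.9000, 0.0000)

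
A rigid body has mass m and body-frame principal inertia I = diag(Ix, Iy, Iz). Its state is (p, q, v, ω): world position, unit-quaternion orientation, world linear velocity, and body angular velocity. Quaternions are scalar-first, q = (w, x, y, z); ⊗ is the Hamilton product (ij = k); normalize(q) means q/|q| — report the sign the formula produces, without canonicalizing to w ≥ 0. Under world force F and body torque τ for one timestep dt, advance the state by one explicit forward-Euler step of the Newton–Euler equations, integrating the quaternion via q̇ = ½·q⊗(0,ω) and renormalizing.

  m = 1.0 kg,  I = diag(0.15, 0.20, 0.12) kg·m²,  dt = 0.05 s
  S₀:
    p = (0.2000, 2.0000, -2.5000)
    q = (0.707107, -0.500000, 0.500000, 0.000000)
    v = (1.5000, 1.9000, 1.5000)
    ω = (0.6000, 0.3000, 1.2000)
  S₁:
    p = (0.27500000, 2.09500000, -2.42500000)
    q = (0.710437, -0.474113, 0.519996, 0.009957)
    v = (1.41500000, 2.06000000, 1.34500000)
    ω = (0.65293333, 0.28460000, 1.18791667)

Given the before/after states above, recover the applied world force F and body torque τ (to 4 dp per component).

rate change Δω = (0.05293333, -0.01540000, -0.01208333)
gyro term ω₀×Iω₀ = (-0.0288, 0.0216, 0.0090)
τ = I·(Δω/dt) + ω₀×(Iω₀) = (0.1300, -0.0400, -0.0200)
velocity change Δv = (-0.08500000, 0.16000000, -0.15500000)
applied force F = (-1.7000, 3.2000, -3.1000)

F = (-1.7000, 3.2000, -3.1000)
τ = (0.1300, -0.0400, -0.0200)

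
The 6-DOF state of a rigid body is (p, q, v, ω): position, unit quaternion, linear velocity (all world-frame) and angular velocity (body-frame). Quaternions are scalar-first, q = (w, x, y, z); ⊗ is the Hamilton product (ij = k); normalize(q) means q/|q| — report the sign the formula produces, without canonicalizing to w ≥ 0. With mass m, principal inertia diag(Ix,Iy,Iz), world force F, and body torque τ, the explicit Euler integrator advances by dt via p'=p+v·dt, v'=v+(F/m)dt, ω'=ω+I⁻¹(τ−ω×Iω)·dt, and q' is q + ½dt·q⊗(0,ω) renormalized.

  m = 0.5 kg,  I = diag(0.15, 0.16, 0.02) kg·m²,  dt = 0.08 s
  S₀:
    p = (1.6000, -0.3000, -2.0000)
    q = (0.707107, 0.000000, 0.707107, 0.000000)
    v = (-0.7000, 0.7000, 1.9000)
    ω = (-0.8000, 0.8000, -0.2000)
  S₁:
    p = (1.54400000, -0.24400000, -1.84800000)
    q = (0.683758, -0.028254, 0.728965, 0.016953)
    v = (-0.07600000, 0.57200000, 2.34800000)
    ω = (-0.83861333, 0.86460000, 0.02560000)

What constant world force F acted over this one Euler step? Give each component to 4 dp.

F = (3.9000, -0.8000, 2.8000)

velocity change Δv = (0.62400000, -0.12800000, 0.44800000)
applied force F = (3.9000, -0.8000, 2.8000)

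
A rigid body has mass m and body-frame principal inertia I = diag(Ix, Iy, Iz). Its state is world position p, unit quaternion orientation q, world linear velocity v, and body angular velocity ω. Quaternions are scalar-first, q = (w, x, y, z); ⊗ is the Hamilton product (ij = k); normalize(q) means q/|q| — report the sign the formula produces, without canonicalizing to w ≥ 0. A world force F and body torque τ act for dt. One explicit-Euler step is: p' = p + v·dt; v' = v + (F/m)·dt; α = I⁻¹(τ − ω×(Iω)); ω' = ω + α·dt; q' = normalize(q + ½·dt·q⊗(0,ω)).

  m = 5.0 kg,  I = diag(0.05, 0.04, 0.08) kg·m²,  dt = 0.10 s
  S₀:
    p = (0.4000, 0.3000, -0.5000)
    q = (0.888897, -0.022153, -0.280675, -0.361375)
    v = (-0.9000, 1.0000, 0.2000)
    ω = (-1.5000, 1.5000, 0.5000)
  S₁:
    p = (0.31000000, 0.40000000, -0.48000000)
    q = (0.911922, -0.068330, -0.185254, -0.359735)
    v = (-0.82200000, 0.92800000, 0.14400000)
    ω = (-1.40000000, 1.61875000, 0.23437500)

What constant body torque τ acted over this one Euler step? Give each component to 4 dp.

ω₁ − ω₀ = (0.10000000, 0.11875000, -0.26562500)
ω₀×(Iω₀) = (0.0300, 0.0225, 0.0225)
I·α + gyro = (0.0800, 0.0700, -0.1900)

τ = (0.0800, 0.0700, -0.1900)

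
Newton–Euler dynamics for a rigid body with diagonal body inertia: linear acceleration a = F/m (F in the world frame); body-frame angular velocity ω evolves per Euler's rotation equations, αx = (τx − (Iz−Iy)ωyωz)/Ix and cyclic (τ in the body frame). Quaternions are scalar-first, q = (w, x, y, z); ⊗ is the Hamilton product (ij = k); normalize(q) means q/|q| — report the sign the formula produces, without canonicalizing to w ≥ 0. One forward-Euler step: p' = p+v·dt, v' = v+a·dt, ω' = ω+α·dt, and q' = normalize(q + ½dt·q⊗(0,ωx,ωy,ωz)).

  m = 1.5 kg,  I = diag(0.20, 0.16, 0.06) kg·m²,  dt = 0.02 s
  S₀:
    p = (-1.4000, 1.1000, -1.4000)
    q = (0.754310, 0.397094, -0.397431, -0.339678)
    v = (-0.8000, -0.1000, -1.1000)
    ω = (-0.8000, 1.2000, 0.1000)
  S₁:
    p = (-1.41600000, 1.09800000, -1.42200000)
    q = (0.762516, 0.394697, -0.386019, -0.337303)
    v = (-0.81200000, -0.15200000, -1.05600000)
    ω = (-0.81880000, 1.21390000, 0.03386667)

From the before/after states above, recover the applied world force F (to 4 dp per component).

F = (-0.9000, -3.9000, 3.3000)

velocity change Δv = (-0.01200000, -0.05200000, 0.04400000)
applied force F = (-0.9000, -3.9000, 3.3000)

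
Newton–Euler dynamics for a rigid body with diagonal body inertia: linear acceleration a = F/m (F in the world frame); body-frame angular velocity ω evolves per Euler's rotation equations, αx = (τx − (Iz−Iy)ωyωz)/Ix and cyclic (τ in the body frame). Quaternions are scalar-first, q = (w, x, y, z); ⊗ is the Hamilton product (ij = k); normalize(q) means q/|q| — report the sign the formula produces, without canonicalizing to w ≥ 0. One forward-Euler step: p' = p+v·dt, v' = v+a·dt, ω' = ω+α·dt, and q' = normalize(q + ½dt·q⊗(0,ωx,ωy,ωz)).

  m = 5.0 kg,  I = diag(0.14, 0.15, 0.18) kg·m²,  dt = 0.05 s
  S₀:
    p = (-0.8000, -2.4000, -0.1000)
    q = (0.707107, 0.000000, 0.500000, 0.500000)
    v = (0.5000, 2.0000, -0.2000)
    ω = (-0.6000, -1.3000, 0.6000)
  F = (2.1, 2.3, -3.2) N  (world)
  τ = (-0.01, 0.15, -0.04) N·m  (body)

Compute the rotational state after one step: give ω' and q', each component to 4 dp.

ω' = (-0.5952, -1.2548, 0.5867)
q' = (0.7153, 0.0131, 0.4692, 0.5177)

angular accel α = (0.0957, 0.9040, -0.2656)
new body rate ω' = (-0.5952, -1.2548, 0.5867)
q⊗(0,ω) = (0.3500000, 0.5257358, -1.2192391, 0.7242642)
updated quaternion q' = (0.7153, 0.0131, 0.4692, 0.5177)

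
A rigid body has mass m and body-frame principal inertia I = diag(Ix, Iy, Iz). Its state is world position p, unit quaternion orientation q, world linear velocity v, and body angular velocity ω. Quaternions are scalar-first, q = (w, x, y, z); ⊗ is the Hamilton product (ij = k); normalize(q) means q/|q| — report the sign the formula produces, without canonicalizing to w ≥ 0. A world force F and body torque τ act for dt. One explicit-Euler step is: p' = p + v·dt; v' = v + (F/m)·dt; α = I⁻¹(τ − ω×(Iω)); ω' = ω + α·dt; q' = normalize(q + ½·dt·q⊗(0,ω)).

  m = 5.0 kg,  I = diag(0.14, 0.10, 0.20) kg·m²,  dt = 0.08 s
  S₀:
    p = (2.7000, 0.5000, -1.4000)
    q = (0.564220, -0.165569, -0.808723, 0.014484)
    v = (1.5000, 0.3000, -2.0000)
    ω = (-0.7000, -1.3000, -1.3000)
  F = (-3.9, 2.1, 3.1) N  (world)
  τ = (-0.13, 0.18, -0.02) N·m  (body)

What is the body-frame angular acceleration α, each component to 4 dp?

α = (-2.1357, 2.3460, 0.0820)

precession coupling ω×(Iω) = (0.1690, -0.0546, -0.0364)
(τ − ω×Iω)/I = (-2.1357, 2.3460, 0.0820)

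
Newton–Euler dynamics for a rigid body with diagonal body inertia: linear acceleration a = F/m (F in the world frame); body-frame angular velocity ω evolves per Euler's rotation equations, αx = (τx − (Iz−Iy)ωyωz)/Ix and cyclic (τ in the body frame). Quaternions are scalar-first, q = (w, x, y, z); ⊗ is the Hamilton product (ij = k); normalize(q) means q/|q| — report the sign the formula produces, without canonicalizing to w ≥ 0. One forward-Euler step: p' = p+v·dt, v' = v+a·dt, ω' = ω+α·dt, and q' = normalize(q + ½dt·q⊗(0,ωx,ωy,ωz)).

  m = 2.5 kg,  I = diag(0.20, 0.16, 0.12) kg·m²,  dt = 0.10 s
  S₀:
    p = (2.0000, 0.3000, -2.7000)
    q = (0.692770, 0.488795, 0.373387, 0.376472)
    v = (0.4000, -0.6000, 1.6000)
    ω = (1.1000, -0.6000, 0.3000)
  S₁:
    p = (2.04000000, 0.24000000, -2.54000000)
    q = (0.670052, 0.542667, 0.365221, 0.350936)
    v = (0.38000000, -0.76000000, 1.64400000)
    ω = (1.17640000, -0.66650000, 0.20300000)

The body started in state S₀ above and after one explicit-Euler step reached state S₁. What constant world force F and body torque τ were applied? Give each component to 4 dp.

F = (-0.5000, -4.0000, 1.1000)
τ = (0.1600, -0.0800, -0.0900)

velocity change Δv = (-0.02000000, -0.16000000, 0.04400000)
F = m·Δv/dt = (-0.5000, -4.0000, 1.1000)
rate change Δω = (0.07640000, -0.06650000, -0.09700000)
ω₀×(Iω₀) = (0.0072, 0.0264, 0.0264)
τ = I·(Δω/dt) + ω₀×(Iω₀) = (0.1600, -0.0800, -0.0900)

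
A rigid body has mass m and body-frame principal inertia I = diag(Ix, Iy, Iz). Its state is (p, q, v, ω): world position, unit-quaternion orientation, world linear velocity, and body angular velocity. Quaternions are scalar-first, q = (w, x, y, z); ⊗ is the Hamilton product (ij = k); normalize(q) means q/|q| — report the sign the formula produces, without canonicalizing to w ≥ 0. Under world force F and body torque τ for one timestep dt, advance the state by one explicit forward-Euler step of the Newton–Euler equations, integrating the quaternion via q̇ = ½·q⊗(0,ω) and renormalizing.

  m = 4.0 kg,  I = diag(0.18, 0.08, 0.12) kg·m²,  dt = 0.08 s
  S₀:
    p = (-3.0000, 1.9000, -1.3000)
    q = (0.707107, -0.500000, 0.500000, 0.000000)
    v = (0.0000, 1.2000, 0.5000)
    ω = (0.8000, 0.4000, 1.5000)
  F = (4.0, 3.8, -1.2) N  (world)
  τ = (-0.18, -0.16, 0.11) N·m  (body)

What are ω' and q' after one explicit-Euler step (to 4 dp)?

ω' = (0.7093, 0.1680, 1.5947)
q' = (0.7134, -0.4463, 0.5400, 0.0184)

angular accel α = (-1.1333, -2.9000, 1.1833)
ω + α·dt = (0.7093, 0.1680, 1.5947)
2q̇ = q⊗(0,ω) = (0.2000000, 1.3156856, 1.0328428, 0.4606605)
updated quaternion q' = (0.7134, -0.4463, 0.5400, 0.0184)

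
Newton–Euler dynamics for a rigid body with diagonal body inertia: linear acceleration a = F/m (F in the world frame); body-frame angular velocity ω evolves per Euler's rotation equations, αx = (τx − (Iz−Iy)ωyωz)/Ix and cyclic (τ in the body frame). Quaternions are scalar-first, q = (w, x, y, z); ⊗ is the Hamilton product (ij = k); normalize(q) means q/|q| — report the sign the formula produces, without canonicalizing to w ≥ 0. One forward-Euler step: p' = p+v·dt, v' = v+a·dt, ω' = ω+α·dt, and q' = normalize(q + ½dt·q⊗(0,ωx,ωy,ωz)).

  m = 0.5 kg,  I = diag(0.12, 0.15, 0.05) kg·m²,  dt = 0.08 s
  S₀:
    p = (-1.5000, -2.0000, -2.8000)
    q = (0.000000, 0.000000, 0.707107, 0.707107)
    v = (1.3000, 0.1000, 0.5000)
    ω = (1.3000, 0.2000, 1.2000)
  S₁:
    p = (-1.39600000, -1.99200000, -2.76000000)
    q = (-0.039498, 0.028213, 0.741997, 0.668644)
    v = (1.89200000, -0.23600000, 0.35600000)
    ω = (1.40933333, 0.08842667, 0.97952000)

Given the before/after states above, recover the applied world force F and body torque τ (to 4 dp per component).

F = (3.7000, -2.1000, -0.9000)
τ = (0.1400, -0.1000, -0.1300)

Δω = ω₁−ω₀ = (0.10933333, -0.11157333, -0.22048000)
ω₀×(Iω₀) = (-0.0240, 0.1092, 0.0078)
applied torque τ = (0.1400, -0.1000, -0.1300)
velocity change Δv = (0.59200000, -0.33600000, -0.14400000)
F = m·Δv/dt = (3.7000, -2.1000, -0.9000)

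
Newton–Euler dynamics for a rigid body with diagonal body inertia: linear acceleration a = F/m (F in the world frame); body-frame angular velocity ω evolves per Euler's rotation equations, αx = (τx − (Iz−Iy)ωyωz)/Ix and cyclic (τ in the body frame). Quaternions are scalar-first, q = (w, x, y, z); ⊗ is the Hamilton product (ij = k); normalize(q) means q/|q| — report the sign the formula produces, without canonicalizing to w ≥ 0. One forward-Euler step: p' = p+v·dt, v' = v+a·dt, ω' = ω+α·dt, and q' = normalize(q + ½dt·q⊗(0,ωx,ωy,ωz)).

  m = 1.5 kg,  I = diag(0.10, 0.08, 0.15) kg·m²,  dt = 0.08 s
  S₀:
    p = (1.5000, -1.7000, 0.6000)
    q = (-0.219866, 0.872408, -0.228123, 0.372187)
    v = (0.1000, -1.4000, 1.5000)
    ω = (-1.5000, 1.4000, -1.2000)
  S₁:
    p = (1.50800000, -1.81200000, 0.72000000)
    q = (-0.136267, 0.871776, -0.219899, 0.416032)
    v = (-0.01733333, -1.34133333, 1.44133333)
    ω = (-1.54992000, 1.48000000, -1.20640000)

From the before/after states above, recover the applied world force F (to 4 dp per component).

velocity change Δv = (-0.11733333, 0.05866667, -0.05866667)
m·(v₁−v₀)/dt = (-2.2000, 1.1000, -1.1000)

F = (-2.2000, 1.1000, -1.1000)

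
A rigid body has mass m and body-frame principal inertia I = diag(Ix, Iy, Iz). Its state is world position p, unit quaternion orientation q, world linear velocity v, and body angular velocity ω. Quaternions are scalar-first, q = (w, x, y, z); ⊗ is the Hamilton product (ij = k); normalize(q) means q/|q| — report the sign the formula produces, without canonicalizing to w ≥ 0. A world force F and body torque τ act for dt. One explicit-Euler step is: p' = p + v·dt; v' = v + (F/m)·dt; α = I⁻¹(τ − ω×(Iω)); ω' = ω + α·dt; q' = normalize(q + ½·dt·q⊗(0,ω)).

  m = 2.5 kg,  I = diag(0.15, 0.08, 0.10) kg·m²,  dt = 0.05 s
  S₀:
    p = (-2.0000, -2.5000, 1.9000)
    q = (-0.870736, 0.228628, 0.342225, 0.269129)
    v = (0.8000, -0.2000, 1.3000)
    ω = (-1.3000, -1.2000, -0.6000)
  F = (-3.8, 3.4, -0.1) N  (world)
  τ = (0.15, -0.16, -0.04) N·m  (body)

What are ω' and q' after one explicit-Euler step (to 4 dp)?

ω' = (-1.2548, -1.3244, -0.5654)
q' = (-0.8481, 0.2596, 0.3626, 0.2861)

(τ − ω×Iω)/I = (0.9040, -2.4875, 0.6920)
ω' = ω + α·dt = (-1.2548, -1.3244, -0.5654)
q⊗(0,ω) = (0.8693638, 1.2495766, 0.8321923, 0.6929805)
updated quaternion q' = (-0.8481, 0.2596, 0.3626, 0.2861)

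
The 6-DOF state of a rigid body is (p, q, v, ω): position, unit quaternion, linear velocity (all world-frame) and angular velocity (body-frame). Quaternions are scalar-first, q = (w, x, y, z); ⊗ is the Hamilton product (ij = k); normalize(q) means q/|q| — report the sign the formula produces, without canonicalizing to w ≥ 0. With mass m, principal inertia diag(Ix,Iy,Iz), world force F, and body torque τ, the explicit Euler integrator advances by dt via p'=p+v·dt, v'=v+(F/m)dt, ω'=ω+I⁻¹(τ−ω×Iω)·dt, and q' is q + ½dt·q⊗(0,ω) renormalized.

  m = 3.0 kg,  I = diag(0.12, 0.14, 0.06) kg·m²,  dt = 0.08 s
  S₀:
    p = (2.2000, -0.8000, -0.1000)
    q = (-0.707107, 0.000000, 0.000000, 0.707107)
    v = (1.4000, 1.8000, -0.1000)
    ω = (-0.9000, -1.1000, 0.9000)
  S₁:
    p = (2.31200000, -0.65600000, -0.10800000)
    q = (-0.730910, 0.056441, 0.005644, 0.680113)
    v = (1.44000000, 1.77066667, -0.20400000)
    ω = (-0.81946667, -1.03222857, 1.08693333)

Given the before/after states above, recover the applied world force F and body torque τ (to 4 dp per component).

F = (1.5000, -1.1000, -3.9000)
τ = (0.2000, 0.0700, 0.1600)

v₁ − v₀ = (0.04000000, -0.02933333, -0.10400000)
m·(v₁−v₀)/dt = (1.5000, -1.1000, -3.9000)
ω₁ − ω₀ = (0.08053333, 0.06777143, 0.18693333)
gyro term ω₀×Iω₀ = (0.0792, -0.0486, 0.0198)
applied torque τ = (0.2000, 0.0700, 0.1600)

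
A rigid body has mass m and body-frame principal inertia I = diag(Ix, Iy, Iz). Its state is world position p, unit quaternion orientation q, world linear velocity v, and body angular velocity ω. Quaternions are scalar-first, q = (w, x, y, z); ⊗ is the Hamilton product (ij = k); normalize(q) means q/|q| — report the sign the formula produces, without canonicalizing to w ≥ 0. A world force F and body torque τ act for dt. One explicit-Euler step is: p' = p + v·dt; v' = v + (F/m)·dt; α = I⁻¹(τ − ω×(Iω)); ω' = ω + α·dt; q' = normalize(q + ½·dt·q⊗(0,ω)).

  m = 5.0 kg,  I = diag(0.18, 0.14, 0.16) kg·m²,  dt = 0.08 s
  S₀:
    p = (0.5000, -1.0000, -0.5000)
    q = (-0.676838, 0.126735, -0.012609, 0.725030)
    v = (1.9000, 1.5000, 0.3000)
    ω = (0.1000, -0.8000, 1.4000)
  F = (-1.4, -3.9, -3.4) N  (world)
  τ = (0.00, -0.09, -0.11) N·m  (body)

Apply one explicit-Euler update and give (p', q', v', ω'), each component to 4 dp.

p' = (0.6520, -0.8800, -0.4760)
q' = (-0.7169, 0.1462, 0.0048, 0.6817)
v' = (1.8776, 1.4376, 0.2456)
ω' = (0.1100, -0.8530, 1.3434)

precession coupling ω×(Iω) = (-0.0224, 0.0028, 0.0032)
(τ − ω×Iω)/I = (0.1244, -0.6629, -0.7075)
new body rate ω' = (0.1100, -0.8530, 1.3434)
2q̇ = q⊗(0,ω) = (-1.0378027, 0.4946876, 0.4365444, -1.0477003)
q + ½dt·q⊗(0,ω), renormalized = (-0.7169, 0.1462, 0.0048, 0.6817)
a = (-0.2800, -0.7800, -0.6800)
p' = p + v·dt = (0.6520, -0.8800, -0.4760)
v + (F/m)dt = (1.8776, 1.4376, 0.2456)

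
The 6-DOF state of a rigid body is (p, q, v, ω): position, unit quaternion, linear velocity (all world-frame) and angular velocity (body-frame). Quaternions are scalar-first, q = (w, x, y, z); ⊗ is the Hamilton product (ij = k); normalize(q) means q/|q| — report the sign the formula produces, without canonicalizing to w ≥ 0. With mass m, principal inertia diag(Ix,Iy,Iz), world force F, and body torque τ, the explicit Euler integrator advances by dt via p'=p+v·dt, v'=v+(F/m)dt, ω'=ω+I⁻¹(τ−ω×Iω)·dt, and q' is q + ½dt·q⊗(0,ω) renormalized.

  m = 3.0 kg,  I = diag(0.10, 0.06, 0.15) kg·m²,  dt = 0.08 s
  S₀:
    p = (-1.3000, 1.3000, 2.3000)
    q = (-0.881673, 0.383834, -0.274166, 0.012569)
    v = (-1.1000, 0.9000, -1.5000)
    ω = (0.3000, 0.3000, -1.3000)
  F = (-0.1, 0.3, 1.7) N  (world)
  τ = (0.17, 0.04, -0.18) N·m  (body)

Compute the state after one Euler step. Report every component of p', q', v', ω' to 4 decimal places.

p' = (-1.3880, 1.3720, 2.1800)
q' = (-0.8810, 0.3868, -0.2642, 0.0662)
v' = (-1.1027, 0.9080, -1.4547)
ω' = (0.4641, 0.3273, -1.3941)

p + v·dt = (-1.3880, 1.3720, 2.1800)
new velocity v' = (-1.1027, 0.9080, -1.4547)
precession coupling ω×(Iω) = (-0.0351, 0.0195, -0.0036)
angular accel α = (2.0510, 0.3417, -1.1760)
ω' = ω + α·dt = (0.4641, 0.3273, -1.3941)
q⊗(0,ω) = (-0.0165607, 0.0881432, 0.2382530, 1.3435749)
q' = normalize(q + ½dt·q⊗(0,ω)) = (-0.8810, 0.3868, -0.2642, 0.0662)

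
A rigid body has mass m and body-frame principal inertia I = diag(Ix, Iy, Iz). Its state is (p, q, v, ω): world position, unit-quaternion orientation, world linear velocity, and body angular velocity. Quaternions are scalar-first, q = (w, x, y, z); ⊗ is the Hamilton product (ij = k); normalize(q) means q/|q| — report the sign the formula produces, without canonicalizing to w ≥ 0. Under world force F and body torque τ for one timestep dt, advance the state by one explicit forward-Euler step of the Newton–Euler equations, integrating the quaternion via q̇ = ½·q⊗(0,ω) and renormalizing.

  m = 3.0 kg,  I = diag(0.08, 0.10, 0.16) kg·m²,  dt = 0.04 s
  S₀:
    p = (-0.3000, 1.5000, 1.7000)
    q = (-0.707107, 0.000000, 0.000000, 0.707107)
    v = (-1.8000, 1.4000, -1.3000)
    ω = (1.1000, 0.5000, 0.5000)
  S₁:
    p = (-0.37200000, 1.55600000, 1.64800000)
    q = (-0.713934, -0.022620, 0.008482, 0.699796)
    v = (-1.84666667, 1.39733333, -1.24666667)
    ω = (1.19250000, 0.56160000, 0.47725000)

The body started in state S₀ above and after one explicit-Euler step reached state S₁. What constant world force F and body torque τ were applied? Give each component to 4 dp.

Δω = ω₁−ω₀ = (0.09250000, 0.06160000, -0.02275000)
precession coupling = (0.0150, -0.0440, 0.0110)
applied torque τ = (0.2000, 0.1100, -0.0800)
v₁ − v₀ = (-0.04666667, -0.00266667, 0.05333333)
applied force F = (-3.5000, -0.2000, 4.0000)

F = (-3.5000, -0.2000, 4.0000)
τ = (0.2000, 0.1100, -0.0800)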